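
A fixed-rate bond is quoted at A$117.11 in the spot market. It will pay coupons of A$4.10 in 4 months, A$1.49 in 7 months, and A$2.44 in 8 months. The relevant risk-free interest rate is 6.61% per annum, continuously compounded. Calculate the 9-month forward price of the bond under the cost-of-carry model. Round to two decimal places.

A$114.89

PV(coupons) I = 4.10·e^(−0.0661·4/12) + 1.49·e^(−0.0661·7/12) + 2.44·e^(−0.0661·8/12)
I = 4.0107 + 1.4336 + 2.3348 = 7.7791
F = (S − I)·e^(rT) = (117.11 − 7.7791) · e^(0.0661·9/12)
= 109.3309 · e^0.049575 = 109.3309 × 1.050824 = A$114.89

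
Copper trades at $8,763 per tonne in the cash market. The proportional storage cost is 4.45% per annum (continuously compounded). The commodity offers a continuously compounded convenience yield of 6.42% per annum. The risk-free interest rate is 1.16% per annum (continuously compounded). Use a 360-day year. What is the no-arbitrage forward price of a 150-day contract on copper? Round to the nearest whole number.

$8,733 per tonne

Net carry = r + u − y = 0.0116 + 0.0445 − 0.0642 = -0.0081
F = S·e^((r+u−y)T) = 8763 · e^(-0.0081 × 150/360) = 8763 · e^-0.003375
= 8763 × 0.996631 = $8,733 per tonne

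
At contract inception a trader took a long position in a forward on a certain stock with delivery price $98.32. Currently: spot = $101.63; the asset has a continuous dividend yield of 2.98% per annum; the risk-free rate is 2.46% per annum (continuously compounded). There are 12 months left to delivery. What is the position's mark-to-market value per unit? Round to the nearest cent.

Current fair forward for the remaining 12 months: F = S·e^((r − q)·T), (r − q) = 0.0246 − 0.0298 = -0.0052
F = 101.63 · e^(-0.0052 × 12/12) = 101.63 × 0.994813 = 101.1028
Value of long forward = (F − K)·e^(−rT) = (101.1028 − 98.32) · e^(−0.0246·12/12)
= 2.7828 × 0.975700 = 2.72

$2.72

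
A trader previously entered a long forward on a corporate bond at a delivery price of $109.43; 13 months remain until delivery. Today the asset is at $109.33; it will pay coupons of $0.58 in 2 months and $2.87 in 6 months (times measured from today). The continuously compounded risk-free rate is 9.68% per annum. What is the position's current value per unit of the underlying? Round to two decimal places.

$7.49

PV(remaining coupons) I = 0.58·e^(−0.0968·2/12) + 2.87·e^(−0.0968·6/12) = 3.3051
Current forward F = (S − I)·e^(rT) = (109.33 − 3.3051)·e^(0.0968·13/12) = 106.0249 × 1.110563 = 117.7473
Value (long) = (F − K)·e^(−rT) = (117.7473 − 109.43) × 0.900445 = 7.4893
Value = $7.49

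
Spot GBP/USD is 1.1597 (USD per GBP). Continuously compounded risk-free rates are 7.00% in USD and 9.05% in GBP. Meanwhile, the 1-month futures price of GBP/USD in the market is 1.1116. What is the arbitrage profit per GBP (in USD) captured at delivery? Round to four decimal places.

0.0461 per GBP (in USD)

Fair futures: F* = S·e^(carry·T), with carry = (r_USD − r_GBP) = 0.0700 − 0.0905 = -0.0205
F* = 1.1597 · e^(-0.0205 × 1/12) = 1.1597 · e^-0.001708 = 1.1597 × 0.998293 = 1.1577
Market 1.1116 < fair 1.1577: forward underpriced → reverse cash-and-carry (short spot, go long the forward).
At maturity, profit = |F_mkt − F*| = |1.1116 − 1.1577| = 0.0461 per GBP (in USD)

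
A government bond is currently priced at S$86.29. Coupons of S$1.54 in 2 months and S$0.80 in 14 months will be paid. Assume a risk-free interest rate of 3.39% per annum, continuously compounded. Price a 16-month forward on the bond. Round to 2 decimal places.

PV(coupons) I = 1.54·e^(−0.0339·2/12) + 0.80·e^(−0.0339·14/12)
I = 1.5313 + 0.7690 = 2.3003
F = (S − I)·e^(rT) = (86.29 − 2.3003) · e^(0.0339·16/12)
= 83.9897 · e^0.045200 = 83.9897 × 1.046237 = S$87.87

S$87.87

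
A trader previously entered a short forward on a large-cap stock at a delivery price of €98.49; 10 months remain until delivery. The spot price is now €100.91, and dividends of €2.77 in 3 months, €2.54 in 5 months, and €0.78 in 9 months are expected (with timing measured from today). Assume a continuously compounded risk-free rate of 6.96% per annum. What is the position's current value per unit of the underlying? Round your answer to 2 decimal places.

PV(remaining dividends) I = 2.77·e^(−0.0696·3/12) + 2.54·e^(−0.0696·5/12) + 0.78·e^(−0.0696·9/12) = 5.9299
Current forward F = (S − I)·e^(rT) = (100.91 − 5.9299)·e^(0.0696·10/12) = 94.9801 × 1.059715 = 100.6518
Value (long) = (F − K)·e^(−rT) = (100.6518 − 98.49) × 0.943650 = 2.0400
Short position value = −(long value) = -€2.04

-€2.04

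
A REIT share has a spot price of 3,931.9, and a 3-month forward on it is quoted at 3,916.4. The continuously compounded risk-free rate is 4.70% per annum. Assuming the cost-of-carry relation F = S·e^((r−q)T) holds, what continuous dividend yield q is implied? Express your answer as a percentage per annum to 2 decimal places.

From F = S·e^((r−q)T): (r − q) = ln(F/S)/T
ln(3916.4/3931.9) = ln(0.996058) = -0.003950
(r − q) = -0.003950 / (3/12) = -0.015800
q = r − ln(F/S)/T = 0.0470 + 0.015800 = 0.062800
q = 6.28%

6.28%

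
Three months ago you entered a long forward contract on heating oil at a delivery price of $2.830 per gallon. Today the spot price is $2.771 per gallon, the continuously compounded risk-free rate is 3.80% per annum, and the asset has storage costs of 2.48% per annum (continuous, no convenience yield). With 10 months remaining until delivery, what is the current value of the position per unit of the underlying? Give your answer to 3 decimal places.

$0.087 per gallon

Current fair forward for the remaining 10 months: F = S·e^((r + u)·T), (r + u) = 0.0380 + 0.0248 = 0.0628
F = 2.771 · e^(0.0628 × 10/12) = 2.771 × 1.053727 = 2.9199
Value of long forward = (F − K)·e^(−rT) = (2.9199 − 2.830) · e^(−0.0380·10/12)
= 0.0899 × 0.968829 = 0.087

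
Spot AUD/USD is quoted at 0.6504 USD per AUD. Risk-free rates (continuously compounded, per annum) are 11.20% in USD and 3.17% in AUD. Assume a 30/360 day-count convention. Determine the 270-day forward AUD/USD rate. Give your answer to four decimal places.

F = S·e^((r_USD − r_AUD)T) = 0.6504 · e^((0.1120 − 0.0317) × 270/360)
= 0.6504 · e^0.060225 = 0.6504 × 1.062075
F = 0.6908 USD per AUD

0.6908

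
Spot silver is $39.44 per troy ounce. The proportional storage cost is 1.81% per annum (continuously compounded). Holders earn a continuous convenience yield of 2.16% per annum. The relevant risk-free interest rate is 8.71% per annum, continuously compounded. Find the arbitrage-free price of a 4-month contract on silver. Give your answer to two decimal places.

Net carry = r + u − y = 0.0871 + 0.0181 − 0.0216 = 0.0836
F = S·e^((r+u−y)T) = 39.44 · e^(0.0836 × 4/12) = 39.44 · e^0.027867
= 39.44 × 1.028259 = $40.55 per troy ounce

$40.55 per troy ounce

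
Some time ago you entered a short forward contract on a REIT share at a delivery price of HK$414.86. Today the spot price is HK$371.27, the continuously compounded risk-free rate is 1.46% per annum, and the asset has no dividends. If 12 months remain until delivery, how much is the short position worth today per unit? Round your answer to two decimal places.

Current fair forward for the remaining 12 months: F = S·e^(r·T), r = 0.0146
F = 371.27 · e^(0.0146 × 12/12) = 371.27 × 1.014707 = 376.7303
Value of long forward = (F − K)·e^(−rT) = (376.7303 − 414.86) · e^(−0.0146·12/12)
= -38.1297 × 0.985506 = -37.58
Short position value = −(long value) = HK$37.58

HK$37.58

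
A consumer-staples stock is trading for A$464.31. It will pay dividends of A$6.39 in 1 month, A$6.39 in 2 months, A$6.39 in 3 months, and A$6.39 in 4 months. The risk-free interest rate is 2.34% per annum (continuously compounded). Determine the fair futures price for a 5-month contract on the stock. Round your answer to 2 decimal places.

A$443.17

PV(dividends) I = 6.39·e^(−0.0234·1/12) + 6.39·e^(−0.0234·2/12) + 6.39·e^(−0.0234·3/12) + 6.39·e^(−0.0234·4/12)
I = 6.3776 + 6.3651 + 6.3527 + 6.3404 = 25.4358
F = (S − I)·e^(rT) = (464.31 − 25.4358) · e^(0.0234·5/12)
= 438.8742 · e^0.009750 = 438.8742 × 1.009798 = A$443.17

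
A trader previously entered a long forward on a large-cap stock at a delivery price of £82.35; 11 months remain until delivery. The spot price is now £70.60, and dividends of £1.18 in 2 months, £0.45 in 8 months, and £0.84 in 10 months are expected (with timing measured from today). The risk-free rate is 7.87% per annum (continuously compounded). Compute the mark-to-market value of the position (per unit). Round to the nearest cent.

-£8.40

PV(remaining dividends) I = 1.18·e^(−0.0787·2/12) + 0.45·e^(−0.0787·8/12) + 0.84·e^(−0.0787·10/12) = 2.3783
Current forward F = (S − I)·e^(rT) = (70.60 − 2.3783)·e^(0.0787·11/12) = 68.2217 × 1.074808 = 73.3252
Value (long) = (F − K)·e^(−rT) = (73.3252 − 82.35) × 0.930399 = -8.3967
Value = -£8.40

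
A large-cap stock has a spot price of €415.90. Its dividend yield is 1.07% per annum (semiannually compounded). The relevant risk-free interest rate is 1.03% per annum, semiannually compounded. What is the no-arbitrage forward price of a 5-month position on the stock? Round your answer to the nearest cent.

€415.83

F = S · (1+r/2)^(2T) / (1+q/2)^(2T)
= 415.90 × 1.004290 / 1.004456 = 415.90 × 0.999835
F = €415.83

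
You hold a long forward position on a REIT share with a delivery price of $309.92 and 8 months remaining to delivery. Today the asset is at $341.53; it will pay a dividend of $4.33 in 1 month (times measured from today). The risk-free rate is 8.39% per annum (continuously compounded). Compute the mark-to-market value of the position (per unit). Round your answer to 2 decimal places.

$44.17

PV(remaining dividends) I = 4.33·e^(−0.0839·1/12) = 4.2998
Current forward F = (S − I)·e^(rT) = (341.53 − 4.2998)·e^(0.0839·8/12) = 337.2302 × 1.057527 = 356.6300
Value (long) = (F − K)·e^(−rT) = (356.6300 − 309.92) × 0.945602 = 44.1691
Value = $44.17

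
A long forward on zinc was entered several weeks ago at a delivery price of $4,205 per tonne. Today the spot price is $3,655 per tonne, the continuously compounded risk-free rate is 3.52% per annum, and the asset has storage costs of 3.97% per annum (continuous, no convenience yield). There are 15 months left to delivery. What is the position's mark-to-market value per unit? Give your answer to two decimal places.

Current fair forward for the remaining 15 months: F = S·e^((r + u)·T), (r + u) = 0.0352 + 0.0397 = 0.0749
F = 3655 · e^(0.0749 × 15/12) = 3655 × 1.09814786 = 4013.7304
Value of long forward = (F − K)·e^(−rT) = (4013.7304 − 4205) · e^(−0.0352·15/12)
= -191.2696 × 0.95695396 = -183.04

-$183.04 per tonne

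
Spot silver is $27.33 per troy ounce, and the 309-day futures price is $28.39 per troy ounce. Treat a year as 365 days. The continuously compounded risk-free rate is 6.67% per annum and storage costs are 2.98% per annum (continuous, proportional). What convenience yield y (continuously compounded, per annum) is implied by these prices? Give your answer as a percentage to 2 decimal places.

5.16%

F = S·e^((r+u−y)T) ⇒ (r+u−y) = ln(F/S)/T
ln(28.39/27.33) = 0.038052; /T ⇒ 0.044948
y = r + u − ln(F/S)/T = 0.0667 + 0.0298 − 0.044948 = 0.051552
y = 5.16%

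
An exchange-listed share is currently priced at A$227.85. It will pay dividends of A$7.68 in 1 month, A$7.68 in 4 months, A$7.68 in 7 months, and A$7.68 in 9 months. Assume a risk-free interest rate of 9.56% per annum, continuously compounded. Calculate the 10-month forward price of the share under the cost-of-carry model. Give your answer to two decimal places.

PV(dividends) I = 7.68·e^(−0.0956·1/12) + 7.68·e^(−0.0956·4/12) + 7.68·e^(−0.0956·7/12) + 7.68·e^(−0.0956·9/12)
I = 7.6191 + 7.4391 + 7.2634 + 7.1486 = 29.4702
F = (S − I)·e^(rT) = (227.85 − 29.4702) · e^(0.0956·10/12)
= 198.3798 · e^0.079667 = 198.3798 × 1.082926 = A$214.83

A$214.83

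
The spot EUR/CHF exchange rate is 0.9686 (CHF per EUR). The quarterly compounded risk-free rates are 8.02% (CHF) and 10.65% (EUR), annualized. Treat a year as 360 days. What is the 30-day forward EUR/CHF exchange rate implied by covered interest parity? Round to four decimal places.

0.9665

By covered interest parity, F = S · (1+r_CHF/4)^(4T) / (1+r_EUR/4)^(4T)
= 0.9686 × 1.006639 / 1.008797 = 0.9686 × 0.997861
F = 0.9665 CHF per EUR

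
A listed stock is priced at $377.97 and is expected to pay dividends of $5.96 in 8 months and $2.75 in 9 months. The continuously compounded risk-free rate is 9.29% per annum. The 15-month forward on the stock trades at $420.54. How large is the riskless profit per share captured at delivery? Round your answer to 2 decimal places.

PV(dividends) I = 5.96·e^(−0.0929·8/12) + 2.75·e^(−0.0929·9/12) = 8.1670
Fair forward F* = (S − I)·e^(rT) = (377.97 − 8.1670)·e^0.116125 = 369.8030 × 1.123136 = 415.3391
Market $420.54 > fair 415.3391: forward overpriced → cash-and-carry (borrow at r, buy the stock and collect the dividends, short the forward).
Profit at T = |F_mkt − F*| = |420.54 − 415.3391| = $5.20 per share

$5.20 per share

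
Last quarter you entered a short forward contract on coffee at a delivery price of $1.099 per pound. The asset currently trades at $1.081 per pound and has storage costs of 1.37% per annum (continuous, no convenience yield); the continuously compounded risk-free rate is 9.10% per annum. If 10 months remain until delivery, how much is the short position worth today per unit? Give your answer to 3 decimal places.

-$0.075 per pound

Current fair forward for the remaining 10 months: F = S·e^((r + u)·T), (r + u) = 0.0910 + 0.0137 = 0.1047
F = 1.081 · e^(0.1047 × 10/12) = 1.081 × 1.091169 = 1.1796
Value of long forward = (F − K)·e^(−rT) = (1.1796 − 1.099) · e^(−0.0910·10/12)
= 0.0806 × 0.926971 = 0.075
Short position value = −(long value) = -$0.075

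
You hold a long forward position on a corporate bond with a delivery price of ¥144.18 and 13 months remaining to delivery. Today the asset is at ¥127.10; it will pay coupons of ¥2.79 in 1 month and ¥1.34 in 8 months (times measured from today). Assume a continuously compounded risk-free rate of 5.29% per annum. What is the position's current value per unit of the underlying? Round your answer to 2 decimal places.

-¥13.12

PV(remaining coupons) I = 2.79·e^(−0.0529·1/12) + 1.34·e^(−0.0529·8/12) = 4.0713
Current forward F = (S − I)·e^(rT) = (127.10 − 4.0713)·e^(0.0529·13/12) = 123.0287 × 1.058982 = 130.2852
Value (long) = (F − K)·e^(−rT) = (130.2852 − 144.18) × 0.944303 = -13.1209
Value = -¥13.12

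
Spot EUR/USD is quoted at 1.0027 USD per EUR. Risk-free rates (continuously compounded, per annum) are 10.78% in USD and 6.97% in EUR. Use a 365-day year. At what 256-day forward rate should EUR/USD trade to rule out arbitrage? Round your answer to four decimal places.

1.0299

F = S·e^((r_USD − r_EUR)T) = 1.0027 · e^((0.1078 − 0.0697) × 256/365)
= 1.0027 · e^0.026722 = 1.0027 × 1.027082
F = 1.0299 USD per EUR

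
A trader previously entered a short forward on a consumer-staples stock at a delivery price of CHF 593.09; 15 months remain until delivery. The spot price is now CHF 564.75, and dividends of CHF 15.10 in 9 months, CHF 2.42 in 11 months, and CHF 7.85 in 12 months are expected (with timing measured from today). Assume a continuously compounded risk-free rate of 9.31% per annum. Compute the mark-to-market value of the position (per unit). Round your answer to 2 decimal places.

-CHF 13.36

PV(remaining dividends) I = 15.10·e^(−0.0931·9/12) + 2.42·e^(−0.0931·11/12) + 7.85·e^(−0.0931·12/12) = 23.4558
Current forward F = (S − I)·e^(rT) = (564.75 − 23.4558)·e^(0.0931·15/12) = 541.2942 × 1.123417 = 608.0991
Value (long) = (F − K)·e^(−rT) = (608.0991 − 593.09) × 0.890141 = 13.3602
Short position value = −(long value) = -CHF 13.36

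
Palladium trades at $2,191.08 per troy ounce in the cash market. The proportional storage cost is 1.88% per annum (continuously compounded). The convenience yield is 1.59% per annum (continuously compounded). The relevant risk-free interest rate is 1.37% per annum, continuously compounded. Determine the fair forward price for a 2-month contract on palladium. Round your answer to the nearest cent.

Net carry = r + u − y = 0.0137 + 0.0188 − 0.0159 = 0.0166
F = S·e^((r+u−y)T) = 2191.08 · e^(0.0166 × 2/12) = 2191.08 · e^0.00276667
= 2191.08 × 1.00277050 = $2,197.15 per troy ounce

$2,197.15 per troy ounce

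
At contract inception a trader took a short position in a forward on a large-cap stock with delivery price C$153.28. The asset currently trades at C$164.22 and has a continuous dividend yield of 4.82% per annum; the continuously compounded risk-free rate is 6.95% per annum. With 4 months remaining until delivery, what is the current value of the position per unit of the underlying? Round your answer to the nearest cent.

Current fair forward for the remaining 4 months: F = S·e^((r − q)·T), (r − q) = 0.0695 − 0.0482 = 0.0213
F = 164.22 · e^(0.0213 × 4/12) = 164.22 × 1.007125 = 165.3901
Value of long forward = (F − K)·e^(−rT) = (165.3901 − 153.28) · e^(−0.0695·4/12)
= 12.1101 × 0.977100 = 11.83
Short position value = −(long value) = -C$11.83

-C$11.83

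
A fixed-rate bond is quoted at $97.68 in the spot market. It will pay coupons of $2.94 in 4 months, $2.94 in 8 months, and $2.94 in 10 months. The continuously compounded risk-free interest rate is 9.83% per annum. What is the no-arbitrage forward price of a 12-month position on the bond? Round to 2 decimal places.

$98.60

PV(coupons) I = 2.94·e^(−0.0983·4/12) + 2.94·e^(−0.0983·8/12) + 2.94·e^(−0.0983·10/12)
I = 2.8452 + 2.7535 + 2.7088 = 8.3075
F = (S − I)·e^(rT) = (97.68 − 8.3075) · e^(0.0983·12/12)
= 89.3725 · e^0.098300 = 89.3725 × 1.103294 = $98.60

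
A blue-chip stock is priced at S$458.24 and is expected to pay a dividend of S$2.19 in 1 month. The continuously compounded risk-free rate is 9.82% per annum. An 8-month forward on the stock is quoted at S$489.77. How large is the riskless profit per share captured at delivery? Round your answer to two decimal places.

PV(dividends) I = 2.19·e^(−0.0982·1/12) = 2.1722
Fair forward F* = (S − I)·e^(rT) = (458.24 − 2.1722)·e^0.065467 = 456.0678 × 1.067658 = 486.9244
Market S$489.77 > fair 486.9244: forward overpriced → cash-and-carry (borrow at r, buy the stock and collect the dividends, short the forward).
Profit at T = |F_mkt − F*| = |489.77 − 486.9244| = S$2.85 per share

S$2.85 per share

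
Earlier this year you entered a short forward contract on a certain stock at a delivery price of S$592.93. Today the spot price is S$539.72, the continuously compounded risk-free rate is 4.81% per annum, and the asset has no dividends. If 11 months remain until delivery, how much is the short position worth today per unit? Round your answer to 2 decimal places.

Current fair forward for the remaining 11 months: F = S·e^(r·T), r = 0.0481
F = 539.72 · e^(0.0481 × 11/12) = 539.72 × 1.045078 = 564.0495
Value of long forward = (F − K)·e^(−rT) = (564.0495 − 592.93) · e^(−0.0481·11/12)
= -28.8805 × 0.956866 = -27.63
Short position value = −(long value) = S$27.63

S$27.63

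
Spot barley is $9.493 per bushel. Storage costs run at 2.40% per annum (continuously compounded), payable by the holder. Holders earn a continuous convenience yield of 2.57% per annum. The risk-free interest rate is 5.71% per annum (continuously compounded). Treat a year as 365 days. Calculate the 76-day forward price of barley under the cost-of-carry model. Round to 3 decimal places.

$9.603 per bushel

Net carry = r + u − y = 0.0571 + 0.0240 − 0.0257 = 0.0554
F = S·e^((r+u−y)T) = 9.493 · e^(0.0554 × 76/365) = 9.493 · e^0.011535
= 9.493 × 1.011602 = $9.603 per bushel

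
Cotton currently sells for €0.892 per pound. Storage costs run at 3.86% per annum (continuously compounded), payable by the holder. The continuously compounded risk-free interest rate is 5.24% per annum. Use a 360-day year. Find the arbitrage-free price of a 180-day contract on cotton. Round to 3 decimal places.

€0.934 per pound

Net carry = r + u − y = 0.0524 + 0.0386 − 0.0000 = 0.0910
F = S·e^((r+u−y)T) = 0.892 · e^(0.0910 × 180/360) = 0.892 · e^0.045500
= 0.892 × 1.046551 = €0.934 per pound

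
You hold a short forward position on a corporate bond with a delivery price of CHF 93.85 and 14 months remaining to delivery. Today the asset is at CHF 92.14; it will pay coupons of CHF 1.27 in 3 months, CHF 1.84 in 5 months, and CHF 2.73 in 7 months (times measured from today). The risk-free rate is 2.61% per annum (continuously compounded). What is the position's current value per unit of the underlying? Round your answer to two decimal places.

CHF 4.67

PV(remaining coupons) I = 1.27·e^(−0.0261·3/12) + 1.84·e^(−0.0261·5/12) + 2.73·e^(−0.0261·7/12) = 5.7706
Current forward F = (S − I)·e^(rT) = (92.14 − 5.7706)·e^(0.0261·14/12) = 86.3694 × 1.030918 = 89.0398
Value (long) = (F − K)·e^(−rT) = (89.0398 − 93.85) × 0.970009 = -4.6659
Short position value = −(long value) = CHF 4.67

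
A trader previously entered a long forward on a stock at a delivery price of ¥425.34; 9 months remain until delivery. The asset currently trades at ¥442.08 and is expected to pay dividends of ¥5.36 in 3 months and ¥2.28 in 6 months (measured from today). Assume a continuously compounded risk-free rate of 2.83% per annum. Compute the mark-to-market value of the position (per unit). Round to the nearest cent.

PV(remaining dividends) I = 5.36·e^(−0.0283·3/12) + 2.28·e^(−0.0283·6/12) = 7.5702
Current forward F = (S − I)·e^(rT) = (442.08 − 7.5702)·e^(0.0283·9/12) = 434.5098 × 1.021452 = 443.8309
Value (long) = (F − K)·e^(−rT) = (443.8309 − 425.34) × 0.978999 = 18.1026
Value = ¥18.10

¥18.10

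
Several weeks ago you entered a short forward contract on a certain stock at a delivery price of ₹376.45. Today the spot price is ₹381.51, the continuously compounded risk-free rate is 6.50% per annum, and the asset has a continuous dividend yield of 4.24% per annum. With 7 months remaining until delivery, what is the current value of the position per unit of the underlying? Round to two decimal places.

Current fair forward for the remaining 7 months: F = S·e^((r − q)·T), (r − q) = 0.0650 − 0.0424 = 0.0226
F = 381.51 · e^(0.0226 × 7/12) = 381.51 × 1.013271 = 386.5730
Value of long forward = (F − K)·e^(−rT) = (386.5730 − 376.45) · e^(−0.0650·7/12)
= 10.1230 × 0.962793 = 9.75
Short position value = −(long value) = -₹9.75

-₹9.75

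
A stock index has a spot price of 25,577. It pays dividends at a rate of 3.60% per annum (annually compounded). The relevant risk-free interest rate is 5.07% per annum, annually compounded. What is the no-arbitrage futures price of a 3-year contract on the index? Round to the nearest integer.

26,681

F = S · (1+r)^T / (1+q)^T
= 25577 × 1.159942 / 1.111935 = 25577 × 1.043174
F = 26,681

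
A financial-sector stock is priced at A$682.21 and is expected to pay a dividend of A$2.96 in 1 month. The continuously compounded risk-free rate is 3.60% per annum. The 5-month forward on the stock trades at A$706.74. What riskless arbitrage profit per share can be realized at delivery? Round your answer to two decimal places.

PV(dividends) I = 2.96·e^(−0.0360·1/12) = 2.9511
Fair forward F* = (S − I)·e^(rT) = (682.21 − 2.9511)·e^0.015000 = 679.2589 × 1.015113 = 689.5245
Market A$706.74 > fair 689.5245: forward overpriced → cash-and-carry (borrow at r, buy the stock and collect the dividends, short the forward).
Profit at T = |F_mkt − F*| = |706.74 − 689.5245| = A$17.22 per share

A$17.22 per share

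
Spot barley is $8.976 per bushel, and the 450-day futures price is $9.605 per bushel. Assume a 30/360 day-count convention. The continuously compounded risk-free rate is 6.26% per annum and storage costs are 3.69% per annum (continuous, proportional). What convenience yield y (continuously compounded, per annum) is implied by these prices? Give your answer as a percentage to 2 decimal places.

F = S·e^((r+u−y)T) ⇒ (r+u−y) = ln(F/S)/T
ln(9.605/8.976) = 0.067729; /T ⇒ 0.054183
y = r + u − ln(F/S)/T = 0.0626 + 0.0369 − 0.054183 = 0.045317
y = 4.53%

4.53%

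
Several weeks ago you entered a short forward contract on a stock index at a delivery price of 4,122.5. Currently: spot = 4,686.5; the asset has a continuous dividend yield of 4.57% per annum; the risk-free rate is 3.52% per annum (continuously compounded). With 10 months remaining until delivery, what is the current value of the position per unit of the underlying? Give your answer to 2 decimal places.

Current fair forward for the remaining 10 months: F = S·e^((r − q)·T), (r − q) = 0.0352 − 0.0457 = -0.0105
F = 4686.5 · e^(-0.0105 × 10/12) = 4686.5 × 0.99128817 = 4645.6720
Value of long forward = (F − K)·e^(−rT) = (4645.6720 − 4122.5) · e^(−0.0352·10/12)
= 523.1720 × 0.97109271 = 508.05
Short position value = −(long value) = -508.05

-508.05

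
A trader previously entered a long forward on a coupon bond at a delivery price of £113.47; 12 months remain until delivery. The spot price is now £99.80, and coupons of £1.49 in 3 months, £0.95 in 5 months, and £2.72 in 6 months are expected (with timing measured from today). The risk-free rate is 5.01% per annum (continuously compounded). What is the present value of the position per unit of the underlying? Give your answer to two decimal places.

-£13.18

PV(remaining coupons) I = 1.49·e^(−0.0501·3/12) + 0.95·e^(−0.0501·5/12) + 2.72·e^(−0.0501·6/12) = 5.0545
Current forward F = (S − I)·e^(rT) = (99.80 − 5.0545)·e^(0.0501·12/12) = 94.7455 × 1.051376 = 99.6131
Value (long) = (F − K)·e^(−rT) = (99.6131 − 113.47) × 0.951134 = -13.1798
Value = -£13.18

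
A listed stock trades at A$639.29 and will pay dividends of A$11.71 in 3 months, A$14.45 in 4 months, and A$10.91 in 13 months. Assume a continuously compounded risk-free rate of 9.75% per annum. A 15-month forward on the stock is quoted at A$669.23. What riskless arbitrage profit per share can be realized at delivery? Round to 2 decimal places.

PV(dividends) I = 11.71·e^(−0.0975·3/12) + 14.45·e^(−0.0975·4/12) + 10.91·e^(−0.0975·13/12) = 35.2323
Fair forward F* = (S − I)·e^(rT) = (639.29 − 35.2323)·e^0.121875 = 604.0577 × 1.129613 = 682.3514
Market A$669.23 < fair 682.3514: forward underpriced → reverse cash-and-carry (short the stock, invest proceeds at r, pay the dividends, go long the forward).
Profit at T = |F_mkt − F*| = |669.23 − 682.3514| = A$13.12 per share

A$13.12 per share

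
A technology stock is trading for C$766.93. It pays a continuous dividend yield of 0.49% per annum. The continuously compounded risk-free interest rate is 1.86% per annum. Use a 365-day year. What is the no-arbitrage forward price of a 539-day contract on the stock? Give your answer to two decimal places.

C$782.60

F = S·e^((r − q)T) = 766.93 · e^((0.0186 − 0.0049) × 539/365)
= 766.93 · e^0.020231 = 766.93 × 1.020437
F = C$782.60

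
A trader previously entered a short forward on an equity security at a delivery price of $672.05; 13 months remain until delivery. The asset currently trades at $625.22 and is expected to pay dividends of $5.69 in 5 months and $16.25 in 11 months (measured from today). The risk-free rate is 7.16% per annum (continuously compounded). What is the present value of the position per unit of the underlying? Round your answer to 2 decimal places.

$17.41

PV(remaining dividends) I = 5.69·e^(−0.0716·5/12) + 16.25·e^(−0.0716·11/12) = 20.7405
Current forward F = (S − I)·e^(rT) = (625.22 − 20.7405)·e^(0.0716·13/12) = 604.4795 × 1.080654 = 653.2332
Value (long) = (F − K)·e^(−rT) = (653.2332 − 672.05) × 0.925365 = -17.4124
Short position value = −(long value) = $17.41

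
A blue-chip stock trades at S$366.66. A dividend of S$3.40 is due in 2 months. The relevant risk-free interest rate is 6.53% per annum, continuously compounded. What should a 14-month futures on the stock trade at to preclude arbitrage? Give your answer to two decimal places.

S$392.06

PV(dividends) I = 3.40·e^(−0.0653·2/12)
I = 3.3632
F = (S − I)·e^(rT) = (366.66 − 3.3632) · e^(0.0653·14/12)
= 363.2968 · e^0.076183 = 363.2968 × 1.079160 = S$392.06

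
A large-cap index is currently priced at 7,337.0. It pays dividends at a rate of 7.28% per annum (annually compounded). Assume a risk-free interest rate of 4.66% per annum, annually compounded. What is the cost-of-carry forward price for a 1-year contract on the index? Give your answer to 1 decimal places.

7,157.8

F = S · (1+r)^T / (1+q)^T
= 7337.0 × 1.046600 / 1.072800 = 7337.0 × 0.975578
F = 7,157.8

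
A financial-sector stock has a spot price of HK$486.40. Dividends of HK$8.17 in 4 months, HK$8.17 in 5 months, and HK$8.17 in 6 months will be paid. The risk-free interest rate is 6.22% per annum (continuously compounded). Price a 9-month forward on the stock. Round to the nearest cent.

PV(dividends) I = 8.17·e^(−0.0622·4/12) + 8.17·e^(−0.0622·5/12) + 8.17·e^(−0.0622·6/12)
I = 8.0024 + 7.9610 + 7.9198 = 23.8832
F = (S − I)·e^(rT) = (486.40 − 23.8832) · e^(0.0622·9/12)
= 462.5168 · e^0.046650 = 462.5168 × 1.047755 = HK$484.60

HK$484.60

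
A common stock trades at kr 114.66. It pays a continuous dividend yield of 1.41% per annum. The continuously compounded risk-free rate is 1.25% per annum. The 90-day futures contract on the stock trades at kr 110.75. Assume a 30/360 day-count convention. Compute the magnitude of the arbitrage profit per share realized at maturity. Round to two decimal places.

Fair futures: F* = S·e^(carry·T), with carry = (r − q) = 0.0125 − 0.0141 = -0.0016
F* = 114.66 · e^(-0.0016 × 90/360) = 114.66 · e^-0.000400 = 114.66 × 0.999600 = kr 114.6141
Market kr 110.75 < fair kr 114.6141: forward underpriced → reverse cash-and-carry (short spot, go long the forward).
At maturity, profit = |F_mkt − F*| = |110.75 − 114.6141| = kr 3.86 per share

kr 3.86 per share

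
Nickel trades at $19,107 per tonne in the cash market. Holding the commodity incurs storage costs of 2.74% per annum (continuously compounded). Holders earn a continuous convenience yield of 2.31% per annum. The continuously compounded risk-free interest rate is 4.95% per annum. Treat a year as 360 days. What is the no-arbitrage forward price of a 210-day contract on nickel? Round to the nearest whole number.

Net carry = r + u − y = 0.0495 + 0.0274 − 0.0231 = 0.0538
F = S·e^((r+u−y)T) = 19107 · e^(0.0538 × 210/360) = 19107 · e^0.031383
= 19107 × 1.031881 = $19,716 per tonne

$19,716 per tonne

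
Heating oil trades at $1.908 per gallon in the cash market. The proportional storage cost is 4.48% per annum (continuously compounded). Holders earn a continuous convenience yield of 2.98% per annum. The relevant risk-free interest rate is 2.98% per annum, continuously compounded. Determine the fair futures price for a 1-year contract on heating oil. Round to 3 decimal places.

$1.995 per gallon

Net carry = r + u − y = 0.0298 + 0.0448 − 0.0298 = 0.0448
F = S·e^((r+u−y)T) = 1.908 · e^(0.0448 × 1) = 1.908 · e^0.044800
= 1.908 × 1.045819 = $1.995 per gallon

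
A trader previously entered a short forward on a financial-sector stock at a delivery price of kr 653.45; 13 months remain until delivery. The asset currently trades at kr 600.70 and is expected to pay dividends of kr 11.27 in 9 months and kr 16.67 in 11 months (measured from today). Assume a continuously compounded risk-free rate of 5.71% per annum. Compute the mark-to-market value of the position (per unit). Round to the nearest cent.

kr 40.17

PV(remaining dividends) I = 11.27·e^(−0.0571·9/12) + 16.67·e^(−0.0571·11/12) = 26.6175
Current forward F = (S − I)·e^(rT) = (600.70 − 26.6175)·e^(0.0571·13/12) = 574.0825 × 1.063812 = 610.7159
Value (long) = (F − K)·e^(−rT) = (610.7159 − 653.45) × 0.940016 = -40.1707
Short position value = −(long value) = kr 40.17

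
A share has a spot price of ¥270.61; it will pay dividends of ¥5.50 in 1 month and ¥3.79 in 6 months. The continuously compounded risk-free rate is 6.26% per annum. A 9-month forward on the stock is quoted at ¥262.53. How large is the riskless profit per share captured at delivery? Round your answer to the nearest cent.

PV(dividends) I = 5.50·e^(−0.0626·1/12) + 3.79·e^(−0.0626·6/12) = 9.1446
Fair forward F* = (S − I)·e^(rT) = (270.61 − 9.1446)·e^0.046950 = 261.4654 × 1.048070 = 274.0340
Market ¥262.53 < fair 274.0340: forward underpriced → reverse cash-and-carry (short the stock, invest proceeds at r, pay the dividends, go long the forward).
Profit at T = |F_mkt − F*| = |262.53 − 274.0340| = ¥11.50 per share

¥11.50 per share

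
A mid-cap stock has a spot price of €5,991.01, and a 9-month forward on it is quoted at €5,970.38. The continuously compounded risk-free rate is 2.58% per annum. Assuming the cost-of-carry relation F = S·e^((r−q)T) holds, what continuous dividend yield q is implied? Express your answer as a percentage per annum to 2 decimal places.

From F = S·e^((r−q)T): (r − q) = ln(F/S)/T
ln(5970.38/5991.01) = ln(0.996557) = -0.003449
(r − q) = -0.003449 / (9/12) = -0.004599
q = r − ln(F/S)/T = 0.0258 + 0.004599 = 0.030399
q = 3.04%

3.04%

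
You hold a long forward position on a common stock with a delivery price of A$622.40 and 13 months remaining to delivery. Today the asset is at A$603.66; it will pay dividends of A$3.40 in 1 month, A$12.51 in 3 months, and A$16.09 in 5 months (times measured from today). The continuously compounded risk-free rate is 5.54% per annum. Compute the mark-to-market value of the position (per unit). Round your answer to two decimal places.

-A$13.93

PV(remaining dividends) I = 3.40·e^(−0.0554·1/12) + 12.51·e^(−0.0554·3/12) + 16.09·e^(−0.0554·5/12) = 31.4451
Current forward F = (S − I)·e^(rT) = (603.66 − 31.4451)·e^(0.0554·13/12) = 572.2149 × 1.061854 = 607.6087
Value (long) = (F − K)·e^(−rT) = (607.6087 − 622.40) × 0.941749 = -13.9297
Value = -A$13.93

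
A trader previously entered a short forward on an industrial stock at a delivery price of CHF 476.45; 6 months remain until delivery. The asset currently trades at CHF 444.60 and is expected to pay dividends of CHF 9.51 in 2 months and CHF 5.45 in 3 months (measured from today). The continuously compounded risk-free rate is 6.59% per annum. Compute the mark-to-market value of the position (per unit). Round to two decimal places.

CHF 31.17

PV(remaining dividends) I = 9.51·e^(−0.0659·2/12) + 5.45·e^(−0.0659·3/12) = 14.7671
Current forward F = (S − I)·e^(rT) = (444.60 − 14.7671)·e^(0.0659·6/12) = 429.8329 × 1.033499 = 444.2319
Value (long) = (F − K)·e^(−rT) = (444.2319 − 476.45) × 0.967587 = -31.1738
Short position value = −(long value) = CHF 31.17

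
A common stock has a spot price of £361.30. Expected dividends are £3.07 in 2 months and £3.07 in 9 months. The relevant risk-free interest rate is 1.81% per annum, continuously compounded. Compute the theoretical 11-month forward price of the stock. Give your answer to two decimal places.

£361.15

PV(dividends) I = 3.07·e^(−0.0181·2/12) + 3.07·e^(−0.0181·9/12)
I = 3.0608 + 3.0286 = 6.0894
F = (S − I)·e^(rT) = (361.30 − 6.0894) · e^(0.0181·11/12)
= 355.2106 · e^0.016592 = 355.2106 × 1.016730 = £361.15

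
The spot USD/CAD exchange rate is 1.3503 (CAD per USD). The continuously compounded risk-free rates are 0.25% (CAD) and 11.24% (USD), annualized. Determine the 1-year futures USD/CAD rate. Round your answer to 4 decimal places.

F = S·e^((r_CAD − r_USD)T) = 1.3503 · e^((0.0025 − 0.1124) × 1)
= 1.3503 · e^-0.109900 = 1.3503 × 0.895924
F = 1.2098 CAD per USD

1.2098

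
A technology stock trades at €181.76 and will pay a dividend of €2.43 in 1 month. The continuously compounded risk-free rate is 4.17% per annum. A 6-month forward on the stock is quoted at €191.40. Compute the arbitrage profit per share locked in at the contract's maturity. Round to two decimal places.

€8.28 per share

PV(dividends) I = 2.43·e^(−0.0417·1/12) = 2.4216
Fair forward F* = (S − I)·e^(rT) = (181.76 − 2.4216)·e^0.020850 = 179.3384 × 1.021069 = 183.1169
Market €191.40 > fair 183.1169: forward overpriced → cash-and-carry (borrow at r, buy the stock and collect the dividends, short the forward).
Profit at T = |F_mkt − F*| = |191.40 − 183.1169| = €8.28 per share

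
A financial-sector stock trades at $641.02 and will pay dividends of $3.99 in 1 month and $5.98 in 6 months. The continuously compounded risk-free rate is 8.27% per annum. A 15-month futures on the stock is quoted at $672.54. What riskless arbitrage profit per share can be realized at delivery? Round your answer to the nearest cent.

PV(dividends) I = 3.99·e^(−0.0827·1/12) + 5.98·e^(−0.0827·6/12) = 9.7004
Fair futures F* = (S − I)·e^(rT) = (641.02 − 9.7004)·e^0.103375 = 631.3196 × 1.108907 = 700.0747
Market $672.54 < fair 700.0747: forward underpriced → reverse cash-and-carry (short the stock, invest proceeds at r, pay the dividends, go long the forward).
Profit at T = |F_mkt − F*| = |672.54 − 700.0747| = $27.53 per share

$27.53 per share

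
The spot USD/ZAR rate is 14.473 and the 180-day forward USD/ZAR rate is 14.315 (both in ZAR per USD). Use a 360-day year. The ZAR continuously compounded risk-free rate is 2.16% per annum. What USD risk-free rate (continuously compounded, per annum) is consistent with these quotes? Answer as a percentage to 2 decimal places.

4.36%

F = S·e^((r_ZAR − r_USD)T) ⇒ r_USD = r_ZAR − ln(F/S)/T
ln(14.315/14.473) = -0.010977; /(180/360) = -0.021954
r_USD = 0.0216 + 0.021954 = 0.043554
r_USD = 4.36%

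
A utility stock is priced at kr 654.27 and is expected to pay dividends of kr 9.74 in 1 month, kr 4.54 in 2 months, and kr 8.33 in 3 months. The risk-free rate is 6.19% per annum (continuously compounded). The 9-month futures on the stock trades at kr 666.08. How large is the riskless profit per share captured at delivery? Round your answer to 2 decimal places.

PV(dividends) I = 9.74·e^(−0.0619·1/12) + 4.54·e^(−0.0619·2/12) + 8.33·e^(−0.0619·3/12) = 22.3854
Fair futures F* = (S − I)·e^(rT) = (654.27 − 22.3854)·e^0.046425 = 631.8846 × 1.047520 = 661.9118
Market kr 666.08 > fair 661.9118: forward overpriced → cash-and-carry (borrow at r, buy the stock and collect the dividends, short the forward).
Profit at T = |F_mkt − F*| = |666.08 − 661.9118| = kr 4.17 per share

kr 4.17 per share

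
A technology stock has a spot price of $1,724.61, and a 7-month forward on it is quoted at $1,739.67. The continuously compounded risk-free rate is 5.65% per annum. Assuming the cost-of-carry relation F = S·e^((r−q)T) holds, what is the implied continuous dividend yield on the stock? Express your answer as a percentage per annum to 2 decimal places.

4.16%

From F = S·e^((r−q)T): (r − q) = ln(F/S)/T
ln(1739.67/1724.61) = ln(1.008732) = 0.008694
(r − q) = 0.008694 / (7/12) = 0.014904
q = r − ln(F/S)/T = 0.0565 − 0.014904 = 0.041596
q = 4.16%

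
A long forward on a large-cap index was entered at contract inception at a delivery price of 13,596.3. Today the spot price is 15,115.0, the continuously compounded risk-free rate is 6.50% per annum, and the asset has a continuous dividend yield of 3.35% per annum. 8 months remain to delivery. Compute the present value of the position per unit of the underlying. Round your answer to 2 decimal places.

1761.46

Current fair forward for the remaining 8 months: F = S·e^((r − q)·T), (r − q) = 0.0650 − 0.0335 = 0.0315
F = 15115.0 · e^(0.0315 × 8/12) = 15115.0 × 1.02122205 = 15435.7713
Value of long forward = (F − K)·e^(−rT) = (15435.7713 − 13596.3) · e^(−0.0650·8/12)
= 1839.4713 × 0.95759214 = 1761.46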